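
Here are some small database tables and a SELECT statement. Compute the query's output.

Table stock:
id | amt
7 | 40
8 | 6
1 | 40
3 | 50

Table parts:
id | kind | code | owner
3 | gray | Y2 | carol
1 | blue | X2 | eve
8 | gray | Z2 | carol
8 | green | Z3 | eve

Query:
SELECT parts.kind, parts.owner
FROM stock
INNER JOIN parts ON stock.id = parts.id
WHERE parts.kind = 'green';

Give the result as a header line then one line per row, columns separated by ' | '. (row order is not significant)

== RESULT ==
parts.kind | parts.owner
green | eve

Derivation:
After JOIN parts (4 rows):
stock.id | stock.amt | parts.id | parts.kind | parts.code | parts.owner
8 | 6 | 8 | gray | Z2 | carol
8 | 6 | 8 | green | Z3 | eve
1 | 40 | 1 | blue | X2 | eve
3 | 50 | 3 | gray | Y2 | carol
After WHERE (1 rows):
stock.id | stock.amt | parts.id | parts.kind | parts.code | parts.owner
8 | 6 | 8 | green | Z3 | eve
After SELECT (1 rows):
parts.kind | parts.owner
green | eve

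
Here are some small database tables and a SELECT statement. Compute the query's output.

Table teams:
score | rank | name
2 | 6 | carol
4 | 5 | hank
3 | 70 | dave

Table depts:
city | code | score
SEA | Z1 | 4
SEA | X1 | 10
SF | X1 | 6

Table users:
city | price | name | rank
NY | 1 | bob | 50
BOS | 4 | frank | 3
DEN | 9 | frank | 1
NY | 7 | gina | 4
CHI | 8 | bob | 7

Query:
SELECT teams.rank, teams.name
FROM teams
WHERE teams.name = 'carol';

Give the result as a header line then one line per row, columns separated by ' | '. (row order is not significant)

After WHERE (1 rows):
teams.score | teams.rank | teams.name
2 | 6 | carol
After SELECT (1 rows):
teams.rank | teams.name
6 | carol

== RESULT ==
teams.rank | teams.name
6 | carol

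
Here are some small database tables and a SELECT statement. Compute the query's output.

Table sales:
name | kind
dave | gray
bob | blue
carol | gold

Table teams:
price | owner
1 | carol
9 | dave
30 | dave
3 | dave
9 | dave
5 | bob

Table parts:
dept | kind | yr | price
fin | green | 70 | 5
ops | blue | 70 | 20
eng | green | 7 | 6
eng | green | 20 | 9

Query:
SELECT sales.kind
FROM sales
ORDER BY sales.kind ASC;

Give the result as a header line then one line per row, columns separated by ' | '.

After SELECT (3 rows):
sales.kind
gray
blue
gold
After ORDER BY (3 rows):
sales.kind
blue
gold
gray

== RESULT ==
sales.kind
blue
gold
gray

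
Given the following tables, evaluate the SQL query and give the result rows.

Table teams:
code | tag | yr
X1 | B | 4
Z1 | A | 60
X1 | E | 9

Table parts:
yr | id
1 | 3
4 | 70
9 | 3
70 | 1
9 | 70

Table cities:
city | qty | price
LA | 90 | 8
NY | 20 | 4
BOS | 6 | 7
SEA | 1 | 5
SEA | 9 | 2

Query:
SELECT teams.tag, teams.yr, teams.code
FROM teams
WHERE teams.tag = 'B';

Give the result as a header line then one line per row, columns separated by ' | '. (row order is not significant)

After WHERE (1 rows):
teams.code | teams.tag | teams.yr
X1 | B | 4
After SELECT (1 rows):
teams.tag | teams.yr | teams.code
B | 4 | X1

== RESULT ==
teams.tag | teams.yr | teams.code
B | 4 | X1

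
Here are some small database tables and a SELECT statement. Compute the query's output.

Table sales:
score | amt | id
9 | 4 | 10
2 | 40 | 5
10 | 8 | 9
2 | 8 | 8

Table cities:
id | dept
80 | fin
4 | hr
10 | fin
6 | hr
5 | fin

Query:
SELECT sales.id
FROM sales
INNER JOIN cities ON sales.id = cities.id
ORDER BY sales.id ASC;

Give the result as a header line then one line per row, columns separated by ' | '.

== RESULT ==
sales.id
5
10

Derivation:
After JOIN cities (2 rows):
sales.score | sales.amt | sales.id | cities.id | cities.dept
9 | 4 | 10 | 10 | fin
2 | 40 | 5 | 5 | fin
After SELECT (2 rows):
sales.id
10
5
After ORDER BY (2 rows):
sales.id
5
10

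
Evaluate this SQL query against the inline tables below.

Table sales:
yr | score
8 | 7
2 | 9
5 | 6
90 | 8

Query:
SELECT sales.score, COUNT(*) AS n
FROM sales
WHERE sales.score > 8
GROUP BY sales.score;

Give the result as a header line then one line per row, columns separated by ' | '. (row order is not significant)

== RESULT ==
sales.score | n
9 | 1

Derivation:
After WHERE (1 rows):
sales.yr | sales.score
2 | 9
After GROUP BY (1 rows):
sales.score | n
9 | 1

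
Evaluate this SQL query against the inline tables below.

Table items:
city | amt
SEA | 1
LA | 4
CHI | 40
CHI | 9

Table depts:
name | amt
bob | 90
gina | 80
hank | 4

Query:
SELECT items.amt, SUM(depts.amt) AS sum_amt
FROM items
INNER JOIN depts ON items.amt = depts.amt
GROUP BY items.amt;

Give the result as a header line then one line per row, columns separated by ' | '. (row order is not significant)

== RESULT ==
items.amt | sum_amt
4 | 4

Derivation:
After JOIN depts (1 rows):
items.city | items.amt | depts.name | depts.amt
LA | 4 | hank | 4
After GROUP BY (1 rows):
items.amt | sum_amt
4 | 4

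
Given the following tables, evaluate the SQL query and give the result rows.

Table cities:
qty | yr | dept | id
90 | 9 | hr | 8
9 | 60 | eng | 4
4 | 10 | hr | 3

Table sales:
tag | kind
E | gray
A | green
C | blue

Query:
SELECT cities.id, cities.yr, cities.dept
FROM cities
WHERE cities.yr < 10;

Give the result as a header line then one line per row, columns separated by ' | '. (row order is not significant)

== RESULT ==
cities.id | cities.yr | cities.dept
8 | 9 | hr

Derivation:
After WHERE (1 rows):
cities.qty | cities.yr | cities.dept | cities.id
90 | 9 | hr | 8
After SELECT (1 rows):
cities.id | cities.yr | cities.dept
8 | 9 | hr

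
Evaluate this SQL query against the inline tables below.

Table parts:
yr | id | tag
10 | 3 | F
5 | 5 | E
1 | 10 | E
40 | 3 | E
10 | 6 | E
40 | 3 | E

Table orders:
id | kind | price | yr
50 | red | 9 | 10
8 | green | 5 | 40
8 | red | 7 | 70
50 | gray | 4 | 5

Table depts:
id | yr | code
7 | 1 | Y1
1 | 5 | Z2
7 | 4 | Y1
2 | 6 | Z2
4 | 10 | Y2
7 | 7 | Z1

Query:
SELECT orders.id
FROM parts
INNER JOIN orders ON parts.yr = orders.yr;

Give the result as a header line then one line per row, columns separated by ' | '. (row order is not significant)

After JOIN orders (5 rows):
parts.yr | parts.id | parts.tag | orders.id | orders.kind | orders.price | orders.yr
10 | 3 | F | 50 | red | 9 | 10
5 | 5 | E | 50 | gray | 4 | 5
40 | 3 | E | 8 | green | 5 | 40
10 | 6 | E | 50 | red | 9 | 10
40 | 3 | E | 8 | green | 5 | 40
After SELECT (5 rows):
orders.id
50
50
8
50
8

== RESULT ==
orders.id
50
50
8
50
8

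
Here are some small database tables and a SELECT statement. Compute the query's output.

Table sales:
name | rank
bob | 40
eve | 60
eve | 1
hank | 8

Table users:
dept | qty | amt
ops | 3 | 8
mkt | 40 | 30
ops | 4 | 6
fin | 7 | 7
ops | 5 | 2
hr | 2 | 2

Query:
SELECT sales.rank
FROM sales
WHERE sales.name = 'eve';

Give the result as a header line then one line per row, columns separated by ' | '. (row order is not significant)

== RESULT ==
sales.rank
60
1

Derivation:
After WHERE (2 rows):
sales.name | sales.rank
eve | 60
eve | 1
After SELECT (2 rows):
sales.rank
60
1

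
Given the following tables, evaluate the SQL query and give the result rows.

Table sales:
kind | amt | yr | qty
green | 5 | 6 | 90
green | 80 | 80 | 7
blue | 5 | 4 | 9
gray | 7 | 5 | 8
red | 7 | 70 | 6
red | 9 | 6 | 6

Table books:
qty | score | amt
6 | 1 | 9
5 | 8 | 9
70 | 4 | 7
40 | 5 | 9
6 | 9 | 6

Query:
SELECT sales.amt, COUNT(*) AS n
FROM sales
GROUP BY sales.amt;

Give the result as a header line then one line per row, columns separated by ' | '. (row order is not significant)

After GROUP BY (4 rows):
sales.amt | n
5 | 2
80 | 1
7 | 2
9 | 1

== RESULT ==
sales.amt | n
5 | 2
80 | 1
7 | 2
9 | 1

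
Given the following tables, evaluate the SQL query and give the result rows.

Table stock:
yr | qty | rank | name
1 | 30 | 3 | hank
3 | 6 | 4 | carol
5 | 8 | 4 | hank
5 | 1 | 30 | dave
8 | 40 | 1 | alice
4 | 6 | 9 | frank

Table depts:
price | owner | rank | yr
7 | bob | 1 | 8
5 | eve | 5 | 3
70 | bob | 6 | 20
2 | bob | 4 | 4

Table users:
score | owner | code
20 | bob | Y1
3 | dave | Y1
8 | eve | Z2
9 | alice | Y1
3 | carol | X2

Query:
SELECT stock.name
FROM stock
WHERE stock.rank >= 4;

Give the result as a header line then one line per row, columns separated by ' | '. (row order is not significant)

== RESULT ==
stock.name
carol
hank
dave
frank

Derivation:
After WHERE (4 rows):
stock.yr | stock.qty | stock.rank | stock.name
3 | 6 | 4 | carol
5 | 8 | 4 | hank
5 | 1 | 30 | dave
4 | 6 | 9 | frank
After SELECT (4 rows):
stock.name
carol
hank
dave
frank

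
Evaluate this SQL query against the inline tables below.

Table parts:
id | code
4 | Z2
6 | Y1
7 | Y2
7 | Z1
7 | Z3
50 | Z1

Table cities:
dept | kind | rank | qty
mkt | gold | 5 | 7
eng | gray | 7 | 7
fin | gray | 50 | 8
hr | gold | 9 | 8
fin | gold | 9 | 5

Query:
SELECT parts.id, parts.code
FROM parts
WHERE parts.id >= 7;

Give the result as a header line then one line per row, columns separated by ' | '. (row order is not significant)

After WHERE (4 rows):
parts.id | parts.code
7 | Y2
7 | Z1
7 | Z3
50 | Z1
After SELECT (4 rows):
parts.id | parts.code
7 | Y2
7 | Z1
7 | Z3
50 | Z1

== RESULT ==
parts.id | parts.code
7 | Y2
7 | Z1
7 | Z3
50 | Z1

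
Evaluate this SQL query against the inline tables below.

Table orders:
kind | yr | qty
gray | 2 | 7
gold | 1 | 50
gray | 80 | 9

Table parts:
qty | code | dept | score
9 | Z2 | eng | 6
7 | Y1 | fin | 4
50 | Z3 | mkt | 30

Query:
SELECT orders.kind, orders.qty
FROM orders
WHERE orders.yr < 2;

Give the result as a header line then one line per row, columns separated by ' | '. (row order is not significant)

After WHERE (1 rows):
orders.kind | orders.yr | orders.qty
gold | 1 | 50
After SELECT (1 rows):
orders.kind | orders.qty
gold | 50

== RESULT ==
orders.kind | orders.qty
gold | 50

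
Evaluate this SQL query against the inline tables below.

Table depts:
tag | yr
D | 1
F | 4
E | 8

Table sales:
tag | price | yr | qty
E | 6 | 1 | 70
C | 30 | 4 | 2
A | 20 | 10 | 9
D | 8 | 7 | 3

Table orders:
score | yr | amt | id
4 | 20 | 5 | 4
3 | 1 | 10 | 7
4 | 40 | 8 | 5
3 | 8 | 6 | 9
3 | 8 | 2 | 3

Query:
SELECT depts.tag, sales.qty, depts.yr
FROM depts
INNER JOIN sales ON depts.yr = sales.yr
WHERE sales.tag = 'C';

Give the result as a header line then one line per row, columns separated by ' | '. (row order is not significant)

After JOIN sales (2 rows):
depts.tag | depts.yr | sales.tag | sales.price | sales.yr | sales.qty
D | 1 | E | 6 | 1 | 70
F | 4 | C | 30 | 4 | 2
After WHERE (1 rows):
depts.tag | depts.yr | sales.tag | sales.price | sales.yr | sales.qty
F | 4 | C | 30 | 4 | 2
After SELECT (1 rows):
depts.tag | sales.qty | depts.yr
F | 2 | 4

== RESULT ==
depts.tag | sales.qty | depts.yr
F | 2 | 4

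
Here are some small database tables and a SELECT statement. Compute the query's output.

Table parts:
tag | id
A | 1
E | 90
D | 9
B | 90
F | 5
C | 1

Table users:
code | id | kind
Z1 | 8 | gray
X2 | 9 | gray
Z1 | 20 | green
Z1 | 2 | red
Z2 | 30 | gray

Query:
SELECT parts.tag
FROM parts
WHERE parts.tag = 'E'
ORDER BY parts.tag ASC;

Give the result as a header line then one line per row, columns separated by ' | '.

After WHERE (1 rows):
parts.tag | parts.id
E | 90
After SELECT (1 rows):
parts.tag
E
After ORDER BY (1 rows):
parts.tag
E

== RESULT ==
parts.tag
E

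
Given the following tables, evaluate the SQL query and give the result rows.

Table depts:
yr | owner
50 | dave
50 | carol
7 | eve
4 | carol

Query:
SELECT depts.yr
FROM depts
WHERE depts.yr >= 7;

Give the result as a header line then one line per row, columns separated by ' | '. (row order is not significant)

== RESULT ==
depts.yr
50
50
7

Derivation:
After WHERE (3 rows):
depts.yr | depts.owner
50 | dave
50 | carol
7 | eve
After SELECT (3 rows):
depts.yr
50
50
7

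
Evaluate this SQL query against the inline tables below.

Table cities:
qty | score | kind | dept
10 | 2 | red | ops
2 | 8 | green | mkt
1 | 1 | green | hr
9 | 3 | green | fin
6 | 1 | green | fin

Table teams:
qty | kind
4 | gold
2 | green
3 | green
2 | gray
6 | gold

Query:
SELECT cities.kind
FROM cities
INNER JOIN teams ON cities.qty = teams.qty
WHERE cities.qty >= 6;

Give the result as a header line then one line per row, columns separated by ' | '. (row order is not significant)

== RESULT ==
cities.kind
green

Derivation:
After JOIN teams (3 rows):
cities.qty | cities.score | cities.kind | cities.dept | teams.qty | teams.kind
2 | 8 | green | mkt | 2 | green
2 | 8 | green | mkt | 2 | gray
6 | 1 | green | fin | 6 | gold
After WHERE (1 rows):
cities.qty | cities.score | cities.kind | cities.dept | teams.qty | teams.kind
6 | 1 | green | fin | 6 | gold
After SELECT (1 rows):
cities.kind
green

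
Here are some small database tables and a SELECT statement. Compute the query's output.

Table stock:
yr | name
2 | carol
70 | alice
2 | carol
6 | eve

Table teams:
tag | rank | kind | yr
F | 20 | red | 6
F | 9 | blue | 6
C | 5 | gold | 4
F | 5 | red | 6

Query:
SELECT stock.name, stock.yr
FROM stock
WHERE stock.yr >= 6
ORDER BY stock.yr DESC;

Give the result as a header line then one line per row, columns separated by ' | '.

After WHERE (2 rows):
stock.yr | stock.name
70 | alice
6 | eve
After SELECT (2 rows):
stock.name | stock.yr
alice | 70
eve | 6
After ORDER BY (2 rows):
stock.name | stock.yr
alice | 70
eve | 6

== RESULT ==
stock.name | stock.yr
alice | 70
eve | 6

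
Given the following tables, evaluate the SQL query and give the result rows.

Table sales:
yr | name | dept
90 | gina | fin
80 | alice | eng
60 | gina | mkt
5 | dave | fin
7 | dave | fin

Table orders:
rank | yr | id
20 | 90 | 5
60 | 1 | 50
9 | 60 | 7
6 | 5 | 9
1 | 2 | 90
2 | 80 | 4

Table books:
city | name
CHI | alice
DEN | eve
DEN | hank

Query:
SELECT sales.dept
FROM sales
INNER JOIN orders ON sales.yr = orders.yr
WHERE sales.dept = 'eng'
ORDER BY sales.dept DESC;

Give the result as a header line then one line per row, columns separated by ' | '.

After JOIN orders (4 rows):
sales.yr | sales.name | sales.dept | orders.rank | orders.yr | orders.id
90 | gina | fin | 20 | 90 | 5
80 | alice | eng | 2 | 80 | 4
60 | gina | mkt | 9 | 60 | 7
5 | dave | fin | 6 | 5 | 9
After WHERE (1 rows):
sales.yr | sales.name | sales.dept | orders.rank | orders.yr | orders.id
80 | alice | eng | 2 | 80 | 4
After SELECT (1 rows):
sales.dept
eng
After ORDER BY (1 rows):
sales.dept
eng

== RESULT ==
sales.dept
eng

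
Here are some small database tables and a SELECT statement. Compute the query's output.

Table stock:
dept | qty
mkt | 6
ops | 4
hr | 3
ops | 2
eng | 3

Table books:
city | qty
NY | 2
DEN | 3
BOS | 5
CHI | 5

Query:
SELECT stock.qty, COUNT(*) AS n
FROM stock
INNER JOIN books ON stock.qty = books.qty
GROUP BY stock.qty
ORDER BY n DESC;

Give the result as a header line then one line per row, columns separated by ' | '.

After JOIN books (3 rows):
stock.dept | stock.qty | books.city | books.qty
hr | 3 | DEN | 3
ops | 2 | NY | 2
eng | 3 | DEN | 3
After GROUP BY (2 rows):
stock.qty | n
3 | 2
2 | 1
After ORDER BY (2 rows):
stock.qty | n
3 | 2
2 | 1

== RESULT ==
stock.qty | n
3 | 2
2 | 1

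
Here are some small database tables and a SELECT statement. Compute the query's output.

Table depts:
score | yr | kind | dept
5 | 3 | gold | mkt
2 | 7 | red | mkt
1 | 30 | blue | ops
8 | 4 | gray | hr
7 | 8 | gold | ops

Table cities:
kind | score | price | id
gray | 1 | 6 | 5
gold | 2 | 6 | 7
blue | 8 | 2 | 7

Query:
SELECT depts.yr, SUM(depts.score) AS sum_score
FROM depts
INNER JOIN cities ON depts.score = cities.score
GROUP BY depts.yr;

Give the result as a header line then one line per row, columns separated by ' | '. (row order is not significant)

After JOIN cities (3 rows):
depts.score | depts.yr | depts.kind | depts.dept | cities.kind | cities.score | cities.price | cities.id
2 | 7 | red | mkt | gold | 2 | 6 | 7
1 | 30 | blue | ops | gray | 1 | 6 | 5
8 | 4 | gray | hr | blue | 8 | 2 | 7
After GROUP BY (3 rows):
depts.yr | sum_score
7 | 2
30 | 1
4 | 8

== RESULT ==
depts.yr | sum_score
7 | 2
30 | 1
4 | 8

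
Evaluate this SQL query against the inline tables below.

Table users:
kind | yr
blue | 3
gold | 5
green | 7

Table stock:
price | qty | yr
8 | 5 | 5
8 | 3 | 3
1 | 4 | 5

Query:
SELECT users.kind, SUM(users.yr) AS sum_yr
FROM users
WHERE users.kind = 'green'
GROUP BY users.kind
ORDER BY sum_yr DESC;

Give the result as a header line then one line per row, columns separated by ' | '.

After WHERE (1 rows):
users.kind | users.yr
green | 7
After GROUP BY (1 rows):
users.kind | sum_yr
green | 7
After ORDER BY (1 rows):
users.kind | sum_yr
green | 7

== RESULT ==
users.kind | sum_yr
green | 7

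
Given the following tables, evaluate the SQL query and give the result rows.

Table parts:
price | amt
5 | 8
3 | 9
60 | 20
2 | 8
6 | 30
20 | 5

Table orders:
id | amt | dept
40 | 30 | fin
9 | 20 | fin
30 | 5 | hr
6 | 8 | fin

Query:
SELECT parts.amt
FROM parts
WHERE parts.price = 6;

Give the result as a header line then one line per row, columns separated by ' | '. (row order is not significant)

== RESULT ==
parts.amt
30

Derivation:
After WHERE (1 rows):
parts.price | parts.amt
6 | 30
After SELECT (1 rows):
parts.amt
30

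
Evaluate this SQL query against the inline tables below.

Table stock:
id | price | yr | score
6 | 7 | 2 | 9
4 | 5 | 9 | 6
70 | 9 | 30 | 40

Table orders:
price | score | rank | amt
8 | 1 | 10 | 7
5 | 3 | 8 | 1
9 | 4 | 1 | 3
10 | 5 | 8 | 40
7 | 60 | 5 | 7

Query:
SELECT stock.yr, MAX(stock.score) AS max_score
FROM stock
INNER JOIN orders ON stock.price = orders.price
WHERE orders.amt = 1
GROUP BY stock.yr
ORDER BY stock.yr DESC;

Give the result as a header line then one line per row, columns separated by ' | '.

After JOIN orders (3 rows):
stock.id | stock.price | stock.yr | stock.score | orders.price | orders.score | orders.rank | orders.amt
6 | 7 | 2 | 9 | 7 | 60 | 5 | 7
4 | 5 | 9 | 6 | 5 | 3 | 8 | 1
70 | 9 | 30 | 40 | 9 | 4 | 1 | 3
After WHERE (1 rows):
stock.id | stock.price | stock.yr | stock.score | orders.price | orders.score | orders.rank | orders.amt
4 | 5 | 9 | 6 | 5 | 3 | 8 | 1
After GROUP BY (1 rows):
stock.yr | max_score
9 | 6
After ORDER BY (1 rows):
stock.yr | max_score
9 | 6

== RESULT ==
stock.yr | max_score
9 | 6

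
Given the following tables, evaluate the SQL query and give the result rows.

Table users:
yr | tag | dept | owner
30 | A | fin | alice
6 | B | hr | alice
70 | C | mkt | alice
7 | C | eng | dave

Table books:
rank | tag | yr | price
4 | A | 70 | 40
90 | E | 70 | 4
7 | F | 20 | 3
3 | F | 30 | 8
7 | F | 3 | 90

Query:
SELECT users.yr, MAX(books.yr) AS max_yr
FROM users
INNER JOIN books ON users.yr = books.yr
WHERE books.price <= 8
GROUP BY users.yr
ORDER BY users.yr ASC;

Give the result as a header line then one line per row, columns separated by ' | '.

== RESULT ==
users.yr | max_yr
30 | 30
70 | 70

Derivation:
After JOIN books (3 rows):
users.yr | users.tag | users.dept | users.owner | books.rank | books.tag | books.yr | books.price
30 | A | fin | alice | 3 | F | 30 | 8
70 | C | mkt | alice | 4 | A | 70 | 40
70 | C | mkt | alice | 90 | E | 70 | 4
After WHERE (2 rows):
users.yr | users.tag | users.dept | users.owner | books.rank | books.tag | books.yr | books.price
30 | A | fin | alice | 3 | F | 30 | 8
70 | C | mkt | alice | 90 | E | 70 | 4
After GROUP BY (2 rows):
users.yr | max_yr
30 | 30
70 | 70
After ORDER BY (2 rows):
users.yr | max_yr
30 | 30
70 | 70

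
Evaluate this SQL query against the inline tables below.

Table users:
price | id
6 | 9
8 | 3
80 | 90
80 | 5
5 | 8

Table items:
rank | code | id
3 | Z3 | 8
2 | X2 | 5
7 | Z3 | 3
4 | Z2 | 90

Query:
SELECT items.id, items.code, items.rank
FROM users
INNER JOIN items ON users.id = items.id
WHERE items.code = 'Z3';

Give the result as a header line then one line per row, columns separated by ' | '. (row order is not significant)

== RESULT ==
items.id | items.code | items.rank
3 | Z3 | 7
8 | Z3 | 3

Derivation:
After JOIN items (4 rows):
users.price | users.id | items.rank | items.code | items.id
8 | 3 | 7 | Z3 | 3
80 | 90 | 4 | Z2 | 90
80 | 5 | 2 | X2 | 5
5 | 8 | 3 | Z3 | 8
After WHERE (2 rows):
users.price | users.id | items.rank | items.code | items.id
8 | 3 | 7 | Z3 | 3
5 | 8 | 3 | Z3 | 8
After SELECT (2 rows):
items.id | items.code | items.rank
3 | Z3 | 7
8 | Z3 | 3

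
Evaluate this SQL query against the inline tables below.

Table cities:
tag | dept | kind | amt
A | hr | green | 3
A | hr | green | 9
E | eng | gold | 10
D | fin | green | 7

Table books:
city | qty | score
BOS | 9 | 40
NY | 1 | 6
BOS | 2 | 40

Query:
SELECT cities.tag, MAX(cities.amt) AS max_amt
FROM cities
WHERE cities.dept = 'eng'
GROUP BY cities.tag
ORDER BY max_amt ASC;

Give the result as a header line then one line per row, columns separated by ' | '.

== RESULT ==
cities.tag | max_amt
E | 10

Derivation:
After WHERE (1 rows):
cities.tag | cities.dept | cities.kind | cities.amt
E | eng | gold | 10
After GROUP BY (1 rows):
cities.tag | max_amt
E | 10
After ORDER BY (1 rows):
cities.tag | max_amt
E | 10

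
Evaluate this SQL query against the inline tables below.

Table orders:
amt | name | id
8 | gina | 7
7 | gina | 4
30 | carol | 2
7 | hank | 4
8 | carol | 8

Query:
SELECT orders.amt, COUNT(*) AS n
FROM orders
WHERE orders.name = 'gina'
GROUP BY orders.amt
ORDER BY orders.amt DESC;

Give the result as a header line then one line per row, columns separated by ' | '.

== RESULT ==
orders.amt | n
8 | 1
7 | 1

Derivation:
After WHERE (2 rows):
orders.amt | orders.name | orders.id
8 | gina | 7
7 | gina | 4
After GROUP BY (2 rows):
orders.amt | n
8 | 1
7 | 1
After ORDER BY (2 rows):
orders.amt | n
8 | 1
7 | 1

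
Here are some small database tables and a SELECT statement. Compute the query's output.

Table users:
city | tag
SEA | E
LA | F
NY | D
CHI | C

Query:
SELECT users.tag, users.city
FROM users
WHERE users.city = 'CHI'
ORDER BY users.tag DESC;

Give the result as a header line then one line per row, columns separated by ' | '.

After WHERE (1 rows):
users.city | users.tag
CHI | C
After SELECT (1 rows):
users.tag | users.city
C | CHI
After ORDER BY (1 rows):
users.tag | users.city
C | CHI

== RESULT ==
users.tag | users.city
C | CHI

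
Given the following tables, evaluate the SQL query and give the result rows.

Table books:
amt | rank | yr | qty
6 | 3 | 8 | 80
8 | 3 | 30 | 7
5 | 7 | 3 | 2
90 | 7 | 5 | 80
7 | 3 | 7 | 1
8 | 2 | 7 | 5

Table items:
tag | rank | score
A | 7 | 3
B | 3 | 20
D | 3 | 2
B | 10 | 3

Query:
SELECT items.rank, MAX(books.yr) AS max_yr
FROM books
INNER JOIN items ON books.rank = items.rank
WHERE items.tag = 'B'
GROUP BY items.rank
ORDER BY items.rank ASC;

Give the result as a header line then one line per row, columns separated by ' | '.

After JOIN items (8 rows):
books.amt | books.rank | books.yr | books.qty | items.tag | items.rank | items.score
6 | 3 | 8 | 80 | B | 3 | 20
6 | 3 | 8 | 80 | D | 3 | 2
8 | 3 | 30 | 7 | B | 3 | 20
8 | 3 | 30 | 7 | D | 3 | 2
5 | 7 | 3 | 2 | A | 7 | 3
90 | 7 | 5 | 80 | A | 7 | 3
7 | 3 | 7 | 1 | B | 3 | 20
7 | 3 | 7 | 1 | D | 3 | 2
After WHERE (3 rows):
books.amt | books.rank | books.yr | books.qty | items.tag | items.rank | items.score
6 | 3 | 8 | 80 | B | 3 | 20
8 | 3 | 30 | 7 | B | 3 | 20
7 | 3 | 7 | 1 | B | 3 | 20
After GROUP BY (1 rows):
items.rank | max_yr
3 | 30
After ORDER BY (1 rows):
items.rank | max_yr
3 | 30

== RESULT ==
items.rank | max_yr
3 | 30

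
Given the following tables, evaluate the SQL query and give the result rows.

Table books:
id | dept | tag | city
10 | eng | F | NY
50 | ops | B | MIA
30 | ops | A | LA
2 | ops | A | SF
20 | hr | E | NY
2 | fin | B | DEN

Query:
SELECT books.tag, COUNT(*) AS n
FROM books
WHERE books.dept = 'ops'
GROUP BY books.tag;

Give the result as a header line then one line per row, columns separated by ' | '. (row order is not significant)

After WHERE (3 rows):
books.id | books.dept | books.tag | books.city
50 | ops | B | MIA
30 | ops | A | LA
2 | ops | A | SF
After GROUP BY (2 rows):
books.tag | n
B | 1
A | 2

== RESULT ==
books.tag | n
B | 1
A | 2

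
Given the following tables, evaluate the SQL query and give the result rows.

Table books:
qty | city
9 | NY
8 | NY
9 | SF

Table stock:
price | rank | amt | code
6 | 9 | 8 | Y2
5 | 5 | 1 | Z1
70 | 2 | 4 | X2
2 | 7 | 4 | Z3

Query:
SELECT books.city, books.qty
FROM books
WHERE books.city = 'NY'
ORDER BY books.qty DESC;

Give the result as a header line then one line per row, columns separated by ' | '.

After WHERE (2 rows):
books.qty | books.city
9 | NY
8 | NY
After SELECT (2 rows):
books.city | books.qty
NY | 9
NY | 8
After ORDER BY (2 rows):
books.city | books.qty
NY | 9
NY | 8

== RESULT ==
books.city | books.qty
NY | 9
NY | 8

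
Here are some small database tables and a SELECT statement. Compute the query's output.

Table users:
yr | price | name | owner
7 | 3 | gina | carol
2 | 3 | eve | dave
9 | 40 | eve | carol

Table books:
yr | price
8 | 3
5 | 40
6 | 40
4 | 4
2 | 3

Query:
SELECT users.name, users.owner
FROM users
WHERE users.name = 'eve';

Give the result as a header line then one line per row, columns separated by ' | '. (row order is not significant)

== RESULT ==
users.name | users.owner
eve | dave
eve | carol

Derivation:
After WHERE (2 rows):
users.yr | users.price | users.name | users.owner
2 | 3 | eve | dave
9 | 40 | eve | carol
After SELECT (2 rows):
users.name | users.owner
eve | dave
eve | carol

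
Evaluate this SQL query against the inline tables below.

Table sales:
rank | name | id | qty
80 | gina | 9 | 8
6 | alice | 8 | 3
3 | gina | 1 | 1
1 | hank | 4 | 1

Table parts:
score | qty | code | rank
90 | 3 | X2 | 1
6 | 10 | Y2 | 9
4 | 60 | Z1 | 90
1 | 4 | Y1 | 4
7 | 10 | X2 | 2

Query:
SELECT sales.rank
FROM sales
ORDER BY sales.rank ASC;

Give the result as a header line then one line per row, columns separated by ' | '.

== RESULT ==
sales.rank
1
3
6
80

Derivation:
After SELECT (4 rows):
sales.rank
80
6
3
1
After ORDER BY (4 rows):
sales.rank
1
3
6
80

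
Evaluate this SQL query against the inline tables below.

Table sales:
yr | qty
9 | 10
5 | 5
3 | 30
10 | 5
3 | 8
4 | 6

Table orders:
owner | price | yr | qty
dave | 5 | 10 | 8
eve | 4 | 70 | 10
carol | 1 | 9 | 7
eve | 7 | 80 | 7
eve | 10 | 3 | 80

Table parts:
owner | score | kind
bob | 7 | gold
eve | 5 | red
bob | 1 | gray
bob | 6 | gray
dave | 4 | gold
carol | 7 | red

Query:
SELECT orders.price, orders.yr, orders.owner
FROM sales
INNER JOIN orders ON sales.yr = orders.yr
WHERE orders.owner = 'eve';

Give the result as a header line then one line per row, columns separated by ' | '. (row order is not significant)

After JOIN orders (4 rows):
sales.yr | sales.qty | orders.owner | orders.price | orders.yr | orders.qty
9 | 10 | carol | 1 | 9 | 7
3 | 30 | eve | 10 | 3 | 80
10 | 5 | dave | 5 | 10 | 8
3 | 8 | eve | 10 | 3 | 80
After WHERE (2 rows):
sales.yr | sales.qty | orders.owner | orders.price | orders.yr | orders.qty
3 | 30 | eve | 10 | 3 | 80
3 | 8 | eve | 10 | 3 | 80
After SELECT (2 rows):
orders.price | orders.yr | orders.owner
10 | 3 | eve
10 | 3 | eve

== RESULT ==
orders.price | orders.yr | orders.owner
10 | 3 | eve
10 | 3 | eve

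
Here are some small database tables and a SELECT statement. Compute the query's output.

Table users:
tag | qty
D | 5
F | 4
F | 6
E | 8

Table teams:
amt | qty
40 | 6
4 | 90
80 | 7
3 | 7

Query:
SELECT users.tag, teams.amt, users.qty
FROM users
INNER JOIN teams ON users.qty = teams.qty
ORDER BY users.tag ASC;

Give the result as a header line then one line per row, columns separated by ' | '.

== RESULT ==
users.tag | teams.amt | users.qty
F | 40 | 6

Derivation:
After JOIN teams (1 rows):
users.tag | users.qty | teams.amt | teams.qty
F | 6 | 40 | 6
After SELECT (1 rows):
users.tag | teams.amt | users.qty
F | 40 | 6
After ORDER BY (1 rows):
users.tag | teams.amt | users.qty
F | 40 | 6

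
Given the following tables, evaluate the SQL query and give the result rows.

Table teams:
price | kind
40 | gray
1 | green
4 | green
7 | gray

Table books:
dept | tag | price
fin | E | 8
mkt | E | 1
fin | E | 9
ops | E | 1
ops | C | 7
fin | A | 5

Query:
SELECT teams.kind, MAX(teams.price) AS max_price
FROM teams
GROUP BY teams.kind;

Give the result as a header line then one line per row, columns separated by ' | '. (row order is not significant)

== RESULT ==
teams.kind | max_price
gray | 40
green | 4

Derivation:
After GROUP BY (2 rows):
teams.kind | max_price
gray | 40
green | 4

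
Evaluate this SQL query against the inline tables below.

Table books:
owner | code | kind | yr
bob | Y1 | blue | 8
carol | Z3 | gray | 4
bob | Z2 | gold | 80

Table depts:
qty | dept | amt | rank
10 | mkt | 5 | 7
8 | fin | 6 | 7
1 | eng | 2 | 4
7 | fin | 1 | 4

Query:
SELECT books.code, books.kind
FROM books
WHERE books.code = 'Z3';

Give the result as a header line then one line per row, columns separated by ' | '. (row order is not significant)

After WHERE (1 rows):
books.owner | books.code | books.kind | books.yr
carol | Z3 | gray | 4
After SELECT (1 rows):
books.code | books.kind
Z3 | gray

== RESULT ==
books.code | books.kind
Z3 | gray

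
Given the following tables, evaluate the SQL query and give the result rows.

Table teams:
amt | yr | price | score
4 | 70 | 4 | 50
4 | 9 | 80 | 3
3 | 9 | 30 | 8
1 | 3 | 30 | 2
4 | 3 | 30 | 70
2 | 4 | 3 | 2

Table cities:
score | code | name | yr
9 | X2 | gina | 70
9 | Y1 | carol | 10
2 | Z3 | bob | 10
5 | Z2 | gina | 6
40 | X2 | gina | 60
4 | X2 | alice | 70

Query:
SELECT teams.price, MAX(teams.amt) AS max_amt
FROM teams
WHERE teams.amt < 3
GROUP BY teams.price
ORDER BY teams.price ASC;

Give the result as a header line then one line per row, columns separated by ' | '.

== RESULT ==
teams.price | max_amt
3 | 2
30 | 1

Derivation:
After WHERE (2 rows):
teams.amt | teams.yr | teams.price | teams.score
1 | 3 | 30 | 2
2 | 4 | 3 | 2
After GROUP BY (2 rows):
teams.price | max_amt
30 | 1
3 | 2
After ORDER BY (2 rows):
teams.price | max_amt
3 | 2
30 | 1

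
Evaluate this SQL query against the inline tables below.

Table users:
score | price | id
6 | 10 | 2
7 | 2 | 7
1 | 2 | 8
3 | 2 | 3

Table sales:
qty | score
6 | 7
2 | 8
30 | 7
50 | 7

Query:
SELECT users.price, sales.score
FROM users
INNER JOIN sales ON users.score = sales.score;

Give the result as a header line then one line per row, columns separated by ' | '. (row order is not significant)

After JOIN sales (3 rows):
users.score | users.price | users.id | sales.qty | sales.score
7 | 2 | 7 | 6 | 7
7 | 2 | 7 | 30 | 7
7 | 2 | 7 | 50 | 7
After SELECT (3 rows):
users.price | sales.score
2 | 7
2 | 7
2 | 7

== RESULT ==
users.price | sales.score
2 | 7
2 | 7
2 | 7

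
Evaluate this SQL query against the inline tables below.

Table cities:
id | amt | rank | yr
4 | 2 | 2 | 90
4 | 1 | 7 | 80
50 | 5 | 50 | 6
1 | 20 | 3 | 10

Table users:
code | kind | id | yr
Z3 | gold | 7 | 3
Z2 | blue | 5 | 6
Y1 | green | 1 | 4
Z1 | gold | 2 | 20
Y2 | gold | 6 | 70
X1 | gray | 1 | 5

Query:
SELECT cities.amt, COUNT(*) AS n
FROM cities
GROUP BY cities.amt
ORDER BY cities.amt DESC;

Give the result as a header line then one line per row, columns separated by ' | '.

== RESULT ==
cities.amt | n
20 | 1
5 | 1
2 | 1
1 | 1

Derivation:
After GROUP BY (4 rows):
cities.amt | n
2 | 1
1 | 1
5 | 1
20 | 1
After ORDER BY (4 rows):
cities.amt | n
20 | 1
5 | 1
2 | 1
1 | 1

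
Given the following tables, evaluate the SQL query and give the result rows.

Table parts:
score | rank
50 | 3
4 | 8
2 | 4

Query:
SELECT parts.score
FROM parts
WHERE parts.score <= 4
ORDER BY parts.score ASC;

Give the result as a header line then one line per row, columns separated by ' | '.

== RESULT ==
parts.score
2
4

Derivation:
After WHERE (2 rows):
parts.score | parts.rank
4 | 8
2 | 4
After SELECT (2 rows):
parts.score
4
2
After ORDER BY (2 rows):
parts.score
2
4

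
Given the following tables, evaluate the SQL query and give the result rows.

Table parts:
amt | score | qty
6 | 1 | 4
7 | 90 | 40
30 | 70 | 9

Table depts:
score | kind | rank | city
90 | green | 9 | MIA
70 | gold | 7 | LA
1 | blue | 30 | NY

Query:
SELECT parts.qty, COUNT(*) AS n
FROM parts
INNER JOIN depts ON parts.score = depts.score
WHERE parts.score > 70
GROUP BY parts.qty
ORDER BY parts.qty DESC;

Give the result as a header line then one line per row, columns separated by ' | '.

After JOIN depts (3 rows):
parts.amt | parts.score | parts.qty | depts.score | depts.kind | depts.rank | depts.city
6 | 1 | 4 | 1 | blue | 30 | NY
7 | 90 | 40 | 90 | green | 9 | MIA
30 | 70 | 9 | 70 | gold | 7 | LA
After WHERE (1 rows):
parts.amt | parts.score | parts.qty | depts.score | depts.kind | depts.rank | depts.city
7 | 90 | 40 | 90 | green | 9 | MIA
After GROUP BY (1 rows):
parts.qty | n
40 | 1
After ORDER BY (1 rows):
parts.qty | n
40 | 1

== RESULT ==
parts.qty | n
40 | 1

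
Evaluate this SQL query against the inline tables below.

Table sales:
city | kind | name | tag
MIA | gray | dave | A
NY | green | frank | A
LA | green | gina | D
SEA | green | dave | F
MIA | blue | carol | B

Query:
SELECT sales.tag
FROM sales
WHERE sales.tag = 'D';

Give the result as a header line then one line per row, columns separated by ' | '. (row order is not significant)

== RESULT ==
sales.tag
D

Derivation:
After WHERE (1 rows):
sales.city | sales.kind | sales.name | sales.tag
LA | green | gina | D
After SELECT (1 rows):
sales.tag
D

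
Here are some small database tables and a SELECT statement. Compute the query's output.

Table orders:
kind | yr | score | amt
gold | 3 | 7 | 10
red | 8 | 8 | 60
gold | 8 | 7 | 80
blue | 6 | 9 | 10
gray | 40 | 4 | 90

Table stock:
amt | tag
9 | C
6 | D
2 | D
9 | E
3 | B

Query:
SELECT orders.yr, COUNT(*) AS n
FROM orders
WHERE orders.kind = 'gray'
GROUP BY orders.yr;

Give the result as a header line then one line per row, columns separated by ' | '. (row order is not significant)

After WHERE (1 rows):
orders.kind | orders.yr | orders.score | orders.amt
gray | 40 | 4 | 90
After GROUP BY (1 rows):
orders.yr | n
40 | 1

== RESULT ==
orders.yr | n
40 | 1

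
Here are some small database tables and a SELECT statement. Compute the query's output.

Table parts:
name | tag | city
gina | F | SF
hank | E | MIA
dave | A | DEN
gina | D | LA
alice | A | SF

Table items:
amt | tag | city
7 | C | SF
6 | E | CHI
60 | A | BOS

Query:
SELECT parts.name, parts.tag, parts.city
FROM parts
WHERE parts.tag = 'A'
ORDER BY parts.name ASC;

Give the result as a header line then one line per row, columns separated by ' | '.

After WHERE (2 rows):
parts.name | parts.tag | parts.city
dave | A | DEN
alice | A | SF
After SELECT (2 rows):
parts.name | parts.tag | parts.city
dave | A | DEN
alice | A | SF
After ORDER BY (2 rows):
parts.name | parts.tag | parts.city
alice | A | SF
dave | A | DEN

== RESULT ==
parts.name | parts.tag | parts.city
alice | A | SF
dave | A | DEN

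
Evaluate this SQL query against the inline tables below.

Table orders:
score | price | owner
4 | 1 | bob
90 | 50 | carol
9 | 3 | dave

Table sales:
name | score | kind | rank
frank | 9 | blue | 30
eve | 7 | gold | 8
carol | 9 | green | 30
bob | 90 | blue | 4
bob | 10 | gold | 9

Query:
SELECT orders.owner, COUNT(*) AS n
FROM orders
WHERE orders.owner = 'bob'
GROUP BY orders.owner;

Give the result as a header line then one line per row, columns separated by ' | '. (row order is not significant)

== RESULT ==
orders.owner | n
bob | 1

Derivation:
After WHERE (1 rows):
orders.score | orders.price | orders.owner
4 | 1 | bob
After GROUP BY (1 rows):
orders.owner | n
bob | 1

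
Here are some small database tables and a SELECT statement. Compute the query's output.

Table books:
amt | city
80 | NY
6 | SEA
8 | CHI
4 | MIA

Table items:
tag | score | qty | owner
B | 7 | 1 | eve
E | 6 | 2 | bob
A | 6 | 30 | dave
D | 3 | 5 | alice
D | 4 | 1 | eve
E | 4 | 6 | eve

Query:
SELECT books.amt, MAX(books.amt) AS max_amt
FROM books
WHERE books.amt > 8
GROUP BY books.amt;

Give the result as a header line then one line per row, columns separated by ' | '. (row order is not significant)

== RESULT ==
books.amt | max_amt
80 | 80

Derivation:
After WHERE (1 rows):
books.amt | books.city
80 | NY
After GROUP BY (1 rows):
books.amt | max_amt
80 | 80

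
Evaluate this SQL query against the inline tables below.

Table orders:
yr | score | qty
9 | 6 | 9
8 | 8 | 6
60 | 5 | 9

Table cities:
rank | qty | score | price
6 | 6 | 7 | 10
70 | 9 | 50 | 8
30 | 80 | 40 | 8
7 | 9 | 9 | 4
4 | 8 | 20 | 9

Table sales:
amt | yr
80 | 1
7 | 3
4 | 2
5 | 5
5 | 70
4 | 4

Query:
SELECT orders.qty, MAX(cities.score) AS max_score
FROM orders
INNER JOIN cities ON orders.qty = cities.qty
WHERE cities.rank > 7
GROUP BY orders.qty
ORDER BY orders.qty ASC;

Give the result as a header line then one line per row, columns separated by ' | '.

After JOIN cities (5 rows):
orders.yr | orders.score | orders.qty | cities.rank | cities.qty | cities.score | cities.price
9 | 6 | 9 | 70 | 9 | 50 | 8
9 | 6 | 9 | 7 | 9 | 9 | 4
8 | 8 | 6 | 6 | 6 | 7 | 10
60 | 5 | 9 | 70 | 9 | 50 | 8
60 | 5 | 9 | 7 | 9 | 9 | 4
After WHERE (2 rows):
orders.yr | orders.score | orders.qty | cities.rank | cities.qty | cities.score | cities.price
9 | 6 | 9 | 70 | 9 | 50 | 8
60 | 5 | 9 | 70 | 9 | 50 | 8
After GROUP BY (1 rows):
orders.qty | max_score
9 | 50
After ORDER BY (1 rows):
orders.qty | max_score
9 | 50

== RESULT ==
orders.qty | max_score
9 | 50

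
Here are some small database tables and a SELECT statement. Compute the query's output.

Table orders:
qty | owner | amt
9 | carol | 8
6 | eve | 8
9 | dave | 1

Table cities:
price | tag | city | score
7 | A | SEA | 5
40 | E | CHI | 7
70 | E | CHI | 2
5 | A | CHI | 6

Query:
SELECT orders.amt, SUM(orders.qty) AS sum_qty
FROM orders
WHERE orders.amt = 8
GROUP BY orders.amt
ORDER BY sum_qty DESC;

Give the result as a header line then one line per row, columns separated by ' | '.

After WHERE (2 rows):
orders.qty | orders.owner | orders.amt
9 | carol | 8
6 | eve | 8
After GROUP BY (1 rows):
orders.amt | sum_qty
8 | 15
After ORDER BY (1 rows):
orders.amt | sum_qty
8 | 15

== RESULT ==
orders.amt | sum_qty
8 | 15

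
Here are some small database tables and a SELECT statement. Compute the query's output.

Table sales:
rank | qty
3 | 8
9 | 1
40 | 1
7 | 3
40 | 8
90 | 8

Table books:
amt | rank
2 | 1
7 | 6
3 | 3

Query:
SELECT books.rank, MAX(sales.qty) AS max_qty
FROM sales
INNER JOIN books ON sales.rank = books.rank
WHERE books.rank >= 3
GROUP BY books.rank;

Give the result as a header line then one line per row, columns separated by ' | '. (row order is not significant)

== RESULT ==
books.rank | max_qty
3 | 8

Derivation:
After JOIN books (1 rows):
sales.rank | sales.qty | books.amt | books.rank
3 | 8 | 3 | 3
After WHERE (1 rows):
sales.rank | sales.qty | books.amt | books.rank
3 | 8 | 3 | 3
After GROUP BY (1 rows):
books.rank | max_qty
3 | 8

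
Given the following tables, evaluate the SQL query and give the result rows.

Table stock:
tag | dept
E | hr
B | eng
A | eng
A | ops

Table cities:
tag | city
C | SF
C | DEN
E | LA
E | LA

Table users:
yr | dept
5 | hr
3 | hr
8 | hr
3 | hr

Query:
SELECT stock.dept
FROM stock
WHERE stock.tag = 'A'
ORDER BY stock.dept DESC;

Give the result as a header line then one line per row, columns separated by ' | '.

== RESULT ==
stock.dept
ops
eng

Derivation:
After WHERE (2 rows):
stock.tag | stock.dept
A | eng
A | ops
After SELECT (2 rows):
stock.dept
eng
ops
After ORDER BY (2 rows):
stock.dept
ops
eng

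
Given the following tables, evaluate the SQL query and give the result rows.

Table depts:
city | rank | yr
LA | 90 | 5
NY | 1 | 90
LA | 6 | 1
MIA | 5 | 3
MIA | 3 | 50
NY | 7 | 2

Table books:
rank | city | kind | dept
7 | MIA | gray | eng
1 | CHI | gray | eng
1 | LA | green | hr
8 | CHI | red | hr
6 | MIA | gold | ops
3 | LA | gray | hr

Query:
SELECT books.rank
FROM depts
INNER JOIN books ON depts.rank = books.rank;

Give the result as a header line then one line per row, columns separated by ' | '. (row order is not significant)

After JOIN books (5 rows):
depts.city | depts.rank | depts.yr | books.rank | books.city | books.kind | books.dept
NY | 1 | 90 | 1 | CHI | gray | eng
NY | 1 | 90 | 1 | LA | green | hr
LA | 6 | 1 | 6 | MIA | gold | ops
MIA | 3 | 50 | 3 | LA | gray | hr
NY | 7 | 2 | 7 | MIA | gray | eng
After SELECT (5 rows):
books.rank
1
1
6
3
7

== RESULT ==
books.rank
1
1
6
3
7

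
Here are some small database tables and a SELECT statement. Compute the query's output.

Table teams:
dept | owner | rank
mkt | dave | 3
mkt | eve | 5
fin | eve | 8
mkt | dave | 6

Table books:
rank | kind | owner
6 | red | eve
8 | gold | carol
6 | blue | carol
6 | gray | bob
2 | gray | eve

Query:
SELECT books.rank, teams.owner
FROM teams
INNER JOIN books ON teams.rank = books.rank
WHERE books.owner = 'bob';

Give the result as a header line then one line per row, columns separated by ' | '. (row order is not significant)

After JOIN books (4 rows):
teams.dept | teams.owner | teams.rank | books.rank | books.kind | books.owner
fin | eve | 8 | 8 | gold | carol
mkt | dave | 6 | 6 | red | eve
mkt | dave | 6 | 6 | blue | carol
mkt | dave | 6 | 6 | gray | bob
After WHERE (1 rows):
teams.dept | teams.owner | teams.rank | books.rank | books.kind | books.owner
mkt | dave | 6 | 6 | gray | bob
After SELECT (1 rows):
books.rank | teams.owner
6 | dave

== RESULT ==
books.rank | teams.owner
6 | dave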